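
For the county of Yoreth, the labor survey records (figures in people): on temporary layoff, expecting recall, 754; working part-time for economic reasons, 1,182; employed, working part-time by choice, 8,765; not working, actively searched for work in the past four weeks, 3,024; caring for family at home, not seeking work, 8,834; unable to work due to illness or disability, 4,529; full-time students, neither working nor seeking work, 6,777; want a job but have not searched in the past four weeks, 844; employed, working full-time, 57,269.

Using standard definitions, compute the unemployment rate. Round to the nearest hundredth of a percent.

Employed = 1,182 + 8,765 + 57,269 = 67,216 (anyone who worked, including part-time for economic reasons, counts as employed).
Unemployed = 754 + 3,024 = 3,778 (jobless and actively searching, or on temporary layoff).
Labor force = 67,216 + 3,778 = 70,994.
Unemployment rate = 3,778 / 70,994 = 5.32%.

Unemployment rate ≈ 5.32%.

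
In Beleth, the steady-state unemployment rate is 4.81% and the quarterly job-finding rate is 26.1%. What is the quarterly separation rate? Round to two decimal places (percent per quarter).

From u* = s/(s+f): s = u·f/(1−u).
s = 0.0481 × 26.1 / (1 − 0.0481) = 1.2554 / 0.9519 ≈ 1.32% per quarter.

Separation rate ≈ 1.32% per quarter.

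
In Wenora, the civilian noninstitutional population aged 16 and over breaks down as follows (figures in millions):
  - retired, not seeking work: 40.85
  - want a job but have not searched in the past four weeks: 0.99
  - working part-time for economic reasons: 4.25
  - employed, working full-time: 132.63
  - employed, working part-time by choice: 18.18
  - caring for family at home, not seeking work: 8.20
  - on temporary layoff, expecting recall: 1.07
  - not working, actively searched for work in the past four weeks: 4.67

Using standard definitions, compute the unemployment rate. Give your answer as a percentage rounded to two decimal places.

Unemployment rate ≈ 3.57%.

Employed = 4.25 + 132.63 + 18.18 = 155.06 million (anyone who worked, including part-time for economic reasons, counts as employed).
Unemployed = 1.07 + 4.67 = 5.74 million (jobless and actively searching, or on temporary layoff).
Labor force = 155.06 + 5.74 = 160.80 million.
Unemployment rate = 5.74 / 160.80 = 3.57%.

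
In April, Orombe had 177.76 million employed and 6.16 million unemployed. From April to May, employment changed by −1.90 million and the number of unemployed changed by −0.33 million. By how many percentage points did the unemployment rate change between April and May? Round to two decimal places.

April: labor force = 177.76 + 6.16 = 183.92; u = 6.16/183.92 = 3.35%.
May: labor force = 175.86 + 5.83 = 181.69; u = 5.83/181.69 = 3.21%.
Change = 3.21% − 3.35% = −0.14 pp.

The unemployment rate changed by −0.14 percentage points.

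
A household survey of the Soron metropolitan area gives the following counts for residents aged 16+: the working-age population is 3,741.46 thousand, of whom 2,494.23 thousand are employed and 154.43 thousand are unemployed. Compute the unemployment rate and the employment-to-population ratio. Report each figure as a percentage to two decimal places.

Labor force = employed + unemployed = 2,494.23 + 154.43 = 2,648.66 thousand.
Unemployment rate = 154.43 / 2,648.66 = 5.83%.
Employment-population ratio = 2,494.23 / 3,741.46 = 66.66%.

Unemployment rate ≈ 5.83%; employment-population ratio ≈ 66.66%.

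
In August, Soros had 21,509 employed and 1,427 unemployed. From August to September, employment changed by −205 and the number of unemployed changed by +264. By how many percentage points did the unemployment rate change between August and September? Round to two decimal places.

August: labor force = 21,509 + 1,427 = 22,936; u = 1,427/22,936 = 6.22%.
September: labor force = 21,304 + 1,691 = 22,995; u = 1,691/22,995 = 7.35%.
Change = 7.35% − 6.22% = +1.13 pp.

The unemployment rate changed by +1.13 percentage points.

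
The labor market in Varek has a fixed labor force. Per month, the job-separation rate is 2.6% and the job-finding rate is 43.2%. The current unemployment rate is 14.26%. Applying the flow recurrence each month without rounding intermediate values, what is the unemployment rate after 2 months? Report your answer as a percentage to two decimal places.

With a fixed labor force, u_{t+1} = u_t + s·(1−u_t) − f·u_t = u_t·(1−s−f) + s.
Here 1−s−f = 0.542 and s = 0.026.
u_1 = 0.142600 × 0.542 + 0.026 = 0.103289.
u_2 = 0.103289 × 0.542 + 0.026 = 0.081983.

Unemployment rate after two months ≈ 8.20%.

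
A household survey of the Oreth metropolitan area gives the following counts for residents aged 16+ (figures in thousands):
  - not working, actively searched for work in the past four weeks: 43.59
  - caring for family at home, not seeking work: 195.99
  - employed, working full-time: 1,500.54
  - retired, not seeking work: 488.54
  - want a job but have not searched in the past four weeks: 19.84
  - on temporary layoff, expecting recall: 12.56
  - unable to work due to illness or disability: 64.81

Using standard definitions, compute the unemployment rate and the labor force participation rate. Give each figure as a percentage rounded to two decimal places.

Employed = 1,500.54 thousand.
Unemployed = 43.59 + 12.56 = 56.15 thousand (jobless and actively searching, or on temporary layoff).
Labor force = 1,500.54 + 56.15 = 1,556.69 thousand.
Not in labor force = 195.99 + 488.54 + 19.84 + 64.81 = 769.18 thousand (those not working and not actively searching are outside the labor force — including those who want a job but have given up searching).
Civilian working-age population = 1,556.69 + 769.18 = 2,325.87 thousand.
Unemployment rate = 56.15 / 1,556.69 = 3.61%.
Labor force participation rate = 1,556.69 / 2,325.87 = 66.93%.

Unemployment rate ≈ 3.61%; labor force participation rate ≈ 66.93%.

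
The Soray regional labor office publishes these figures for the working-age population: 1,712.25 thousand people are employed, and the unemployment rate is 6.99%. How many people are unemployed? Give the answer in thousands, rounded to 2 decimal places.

About 128.68 thousand are unemployed.

Let U be the number unemployed. The labor force is E + U, and U/(E+U) = 0.0699.
So U = 0.0699 × 1,712.25 / (1 − 0.0699) = 119.6863 / 0.9301 ≈ 128.68 thousand.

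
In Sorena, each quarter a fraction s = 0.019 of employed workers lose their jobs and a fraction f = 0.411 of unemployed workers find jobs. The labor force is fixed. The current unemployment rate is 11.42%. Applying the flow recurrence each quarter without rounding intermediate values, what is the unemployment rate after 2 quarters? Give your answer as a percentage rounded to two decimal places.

With a fixed labor force, u_{t+1} = u_t + s·(1−u_t) − f·u_t = u_t·(1−s−f) + s.
Here 1−s−f = 0.570 and s = 0.019.
u_1 = 0.114200 × 0.570 + 0.019 = 0.084094.
u_2 = 0.084094 × 0.570 + 0.019 = 0.066934.

Unemployment rate after two quarters ≈ 6.69%.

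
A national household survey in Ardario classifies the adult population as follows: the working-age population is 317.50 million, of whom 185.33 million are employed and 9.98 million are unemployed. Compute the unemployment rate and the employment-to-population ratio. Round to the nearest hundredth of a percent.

Unemployment rate ≈ 5.11%; employment-population ratio ≈ 58.37%.

Labor force = employed + unemployed = 185.33 + 9.98 = 195.31 million.
Unemployment rate = 9.98 / 195.31 = 5.11%.
Employment-population ratio = 185.33 / 317.50 = 58.37%.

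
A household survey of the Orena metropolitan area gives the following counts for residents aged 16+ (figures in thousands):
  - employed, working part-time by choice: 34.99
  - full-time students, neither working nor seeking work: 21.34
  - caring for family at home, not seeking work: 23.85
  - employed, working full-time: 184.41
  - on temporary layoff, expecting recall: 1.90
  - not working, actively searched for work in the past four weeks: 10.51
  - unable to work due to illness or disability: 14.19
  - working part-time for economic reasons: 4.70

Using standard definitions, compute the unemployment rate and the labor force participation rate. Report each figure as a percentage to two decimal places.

Employed = 34.99 + 184.41 + 4.70 = 224.10 thousand (anyone who worked, including part-time for economic reasons, counts as employed).
Unemployed = 1.90 + 10.51 = 12.41 thousand (jobless and actively searching, or on temporary layoff).
Labor force = 224.10 + 12.41 = 236.51 thousand.
Not in labor force = 21.34 + 23.85 + 14.19 = 59.38 thousand (those not working and not actively searching are outside the labor force).
Civilian working-age population = 236.51 + 59.38 = 295.89 thousand.
Unemployment rate = 12.41 / 236.51 = 5.25%.
Labor force participation rate = 236.51 / 295.89 = 79.93%.

Unemployment rate ≈ 5.25%; labor force participation rate ≈ 79.93%.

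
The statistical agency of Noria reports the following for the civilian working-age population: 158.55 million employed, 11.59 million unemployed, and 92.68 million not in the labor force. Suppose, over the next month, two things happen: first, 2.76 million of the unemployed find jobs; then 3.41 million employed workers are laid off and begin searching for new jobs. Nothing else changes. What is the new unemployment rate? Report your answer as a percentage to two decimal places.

Initially, labor force = 158.55 + 11.59 = 170.14 million, so u = 11.59/170.14 = 6.81%.
After the first change, unemployed falls and employed rises by 2.76; labor force unchanged → E = 161.31, U = 8.83, labor force = 170.14 million.
After the second change, employed falls and unemployed rises by 3.41; labor force unchanged → E = 157.90, U = 12.24, labor force = 170.14 million.
New unemployment rate = 12.24 / 170.14 = 7.19%.

New unemployment rate ≈ 7.19%.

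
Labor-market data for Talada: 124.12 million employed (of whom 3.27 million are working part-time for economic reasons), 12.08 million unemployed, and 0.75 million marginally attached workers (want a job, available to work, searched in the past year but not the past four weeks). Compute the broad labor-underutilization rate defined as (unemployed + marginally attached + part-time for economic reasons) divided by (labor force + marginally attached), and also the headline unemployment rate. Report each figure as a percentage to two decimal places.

Labor force = 124.12 + 12.08 = 136.20 million.
Numerator = 12.08 + 0.75 + 3.27 = 16.10 million.
Denominator = 136.20 + 0.75 = 136.95 million.
Broad rate = 16.10 / 136.95 = 11.76%.
Headline unemployment rate = 12.08 / 136.20 = 8.87%.

Broad underutilization rate ≈ 11.76%; headline unemployment rate ≈ 8.87%.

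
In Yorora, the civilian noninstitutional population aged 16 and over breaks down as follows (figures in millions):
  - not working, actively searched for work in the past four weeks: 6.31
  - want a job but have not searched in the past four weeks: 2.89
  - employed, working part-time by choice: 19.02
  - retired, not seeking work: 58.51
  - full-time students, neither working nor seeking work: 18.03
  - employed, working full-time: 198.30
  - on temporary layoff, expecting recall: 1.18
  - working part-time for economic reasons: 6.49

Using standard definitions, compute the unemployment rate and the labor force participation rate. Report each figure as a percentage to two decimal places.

Unemployment rate ≈ 3.24%; labor force participation rate ≈ 74.44%.

Employed = 19.02 + 198.30 + 6.49 = 223.81 million (anyone who worked, including part-time for economic reasons, counts as employed).
Unemployed = 6.31 + 1.18 = 7.49 million (jobless and actively searching, or on temporary layoff).
Labor force = 223.81 + 7.49 = 231.30 million.
Not in labor force = 2.89 + 58.51 + 18.03 = 79.43 million (those not working and not actively searching are outside the labor force — including those who want a job but have given up searching).
Civilian working-age population = 231.30 + 79.43 = 310.73 million.
Unemployment rate = 7.49 / 231.30 = 3.24%.
Labor force participation rate = 231.30 / 310.73 = 74.44%.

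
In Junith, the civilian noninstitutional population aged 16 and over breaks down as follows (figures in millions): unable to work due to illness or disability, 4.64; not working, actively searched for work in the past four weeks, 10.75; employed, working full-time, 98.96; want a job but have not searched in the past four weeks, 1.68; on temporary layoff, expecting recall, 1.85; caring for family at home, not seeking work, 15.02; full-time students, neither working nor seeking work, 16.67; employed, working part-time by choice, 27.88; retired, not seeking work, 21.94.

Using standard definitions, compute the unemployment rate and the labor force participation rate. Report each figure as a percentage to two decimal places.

Employed = 98.96 + 27.88 = 126.84 million.
Unemployed = 10.75 + 1.85 = 12.60 million (jobless and actively searching, or on temporary layoff).
Labor force = 126.84 + 12.60 = 139.44 million.
Not in labor force = 4.64 + 1.68 + 15.02 + 16.67 + 21.94 = 59.95 million (those not working and not actively searching are outside the labor force — including those who want a job but have given up searching).
Civilian working-age population = 139.44 + 59.95 = 199.39 million.
Unemployment rate = 12.60 / 139.44 = 9.04%.
Labor force participation rate = 139.44 / 199.39 = 69.93%.

Unemployment rate ≈ 9.04%; labor force participation rate ≈ 69.93%.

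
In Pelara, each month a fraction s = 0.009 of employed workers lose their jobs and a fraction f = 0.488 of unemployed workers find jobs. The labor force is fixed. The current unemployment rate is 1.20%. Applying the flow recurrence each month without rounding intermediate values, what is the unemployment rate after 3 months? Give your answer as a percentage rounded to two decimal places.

Unemployment rate after three months ≈ 1.73%.

With a fixed labor force, u_{t+1} = u_t + s·(1−u_t) − f·u_t = u_t·(1−s−f) + s.
Here 1−s−f = 0.503 and s = 0.009.
u_1 = 0.012000 × 0.503 + 0.009 = 0.015036.
u_2 = 0.015036 × 0.503 + 0.009 = 0.016563.
u_3 = 0.016563 × 0.503 + 0.009 = 0.017331.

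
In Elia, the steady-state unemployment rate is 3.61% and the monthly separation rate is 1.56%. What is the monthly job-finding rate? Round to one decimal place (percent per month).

Job-finding rate ≈ 41.7% per month.

From u* = s/(s+f): f = s·(1−u)/u.
f = 1.56 × (1 − 0.0361) / 0.0361 = 1.5037 / 0.0361 ≈ 41.7% per month.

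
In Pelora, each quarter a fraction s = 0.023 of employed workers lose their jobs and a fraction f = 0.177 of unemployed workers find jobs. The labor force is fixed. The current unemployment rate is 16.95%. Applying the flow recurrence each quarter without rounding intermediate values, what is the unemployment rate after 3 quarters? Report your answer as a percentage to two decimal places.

Unemployment rate after three quarters ≈ 14.29%.

With a fixed labor force, u_{t+1} = u_t + s·(1−u_t) − f·u_t = u_t·(1−s−f) + s.
Here 1−s−f = 0.800 and s = 0.023.
u_1 = 0.169500 × 0.800 + 0.023 = 0.158600.
u_2 = 0.158600 × 0.800 + 0.023 = 0.149880.
u_3 = 0.149880 × 0.800 + 0.023 = 0.142904.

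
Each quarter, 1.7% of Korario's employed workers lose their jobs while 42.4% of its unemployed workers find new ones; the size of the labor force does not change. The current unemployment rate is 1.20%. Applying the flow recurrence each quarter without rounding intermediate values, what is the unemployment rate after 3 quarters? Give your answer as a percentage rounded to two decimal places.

With a fixed labor force, u_{t+1} = u_t + s·(1−u_t) − f·u_t = u_t·(1−s−f) + s.
Here 1−s−f = 0.559 and s = 0.017.
u_1 = 0.012000 × 0.559 + 0.017 = 0.023708.
u_2 = 0.023708 × 0.559 + 0.017 = 0.030253.
u_3 = 0.030253 × 0.559 + 0.017 = 0.033911.

Unemployment rate after three quarters ≈ 3.39%.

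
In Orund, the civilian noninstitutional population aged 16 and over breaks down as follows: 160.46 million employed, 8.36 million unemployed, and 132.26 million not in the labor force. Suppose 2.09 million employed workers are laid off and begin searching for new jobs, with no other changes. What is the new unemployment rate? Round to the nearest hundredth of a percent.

Initially, labor force = 160.46 + 8.36 = 168.82 million, so u = 8.36/168.82 = 4.95%.
After the change, employed falls and unemployed rises by 2.09; labor force unchanged → E = 158.37, U = 10.45, labor force = 168.82 million.
New unemployment rate = 10.45 / 168.82 = 6.19%.

New unemployment rate ≈ 6.19%.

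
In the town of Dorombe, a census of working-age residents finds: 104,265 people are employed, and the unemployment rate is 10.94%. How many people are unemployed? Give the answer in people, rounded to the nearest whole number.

Let U be the number unemployed. The labor force is E + U, and U/(E+U) = 0.1094.
So U = 0.1094 × 104,265 / (1 − 0.1094) = 11406.59 / 0.8906 ≈ 12,808.

About 12,808 are unemployed.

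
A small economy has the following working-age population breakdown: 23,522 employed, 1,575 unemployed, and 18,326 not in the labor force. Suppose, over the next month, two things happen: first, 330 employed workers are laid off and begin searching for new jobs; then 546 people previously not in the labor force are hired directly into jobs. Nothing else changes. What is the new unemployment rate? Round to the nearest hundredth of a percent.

Initially, labor force = 23,522 + 1,575 = 25,097, so u = 1,575/25,097 = 6.28%.
After the first change, employed falls and unemployed rises by 330; labor force unchanged → E = 23,192, U = 1,905, labor force = 25,097.
After the second change, employed and labor force both rise by 546; unemployed unchanged → E = 23,738, U = 1,905, labor force = 25,643.
New unemployment rate = 1,905 / 25,643 = 7.43%.

New unemployment rate ≈ 7.43%.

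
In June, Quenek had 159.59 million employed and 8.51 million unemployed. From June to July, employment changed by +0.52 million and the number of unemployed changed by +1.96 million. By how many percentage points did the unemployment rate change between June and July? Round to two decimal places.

The unemployment rate changed by +1.08 percentage points.

June: labor force = 159.59 + 8.51 = 168.10; u = 8.51/168.10 = 5.06%.
July: labor force = 160.11 + 10.47 = 170.58; u = 10.47/170.58 = 6.14%.
Change = 6.14% − 5.06% = +1.08 pp.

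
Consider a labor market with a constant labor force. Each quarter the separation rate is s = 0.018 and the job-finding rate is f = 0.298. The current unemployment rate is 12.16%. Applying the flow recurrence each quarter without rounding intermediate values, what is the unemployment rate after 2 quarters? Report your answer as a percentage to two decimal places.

With a fixed labor force, u_{t+1} = u_t + s·(1−u_t) − f·u_t = u_t·(1−s−f) + s.
Here 1−s−f = 0.684 and s = 0.018.
u_1 = 0.121600 × 0.684 + 0.018 = 0.101174.
u_2 = 0.101174 × 0.684 + 0.018 = 0.087203.

Unemployment rate after two quarters ≈ 8.72%.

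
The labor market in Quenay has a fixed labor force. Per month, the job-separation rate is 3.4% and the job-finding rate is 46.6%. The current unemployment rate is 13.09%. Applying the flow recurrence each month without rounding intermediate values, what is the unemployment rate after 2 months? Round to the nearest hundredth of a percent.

With a fixed labor force, u_{t+1} = u_t + s·(1−u_t) − f·u_t = u_t·(1−s−f) + s.
Here 1−s−f = 0.500 and s = 0.034.
u_1 = 0.130900 × 0.500 + 0.034 = 0.099450.
u_2 = 0.099450 × 0.500 + 0.034 = 0.083725.

Unemployment rate after two months ≈ 8.37%.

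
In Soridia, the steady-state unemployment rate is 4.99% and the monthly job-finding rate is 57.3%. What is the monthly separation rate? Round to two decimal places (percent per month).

Separation rate ≈ 3.01% per month.

From u* = s/(s+f): s = u·f/(1−u).
s = 0.0499 × 57.3 / (1 − 0.0499) = 2.8593 / 0.9501 ≈ 3.01% per month.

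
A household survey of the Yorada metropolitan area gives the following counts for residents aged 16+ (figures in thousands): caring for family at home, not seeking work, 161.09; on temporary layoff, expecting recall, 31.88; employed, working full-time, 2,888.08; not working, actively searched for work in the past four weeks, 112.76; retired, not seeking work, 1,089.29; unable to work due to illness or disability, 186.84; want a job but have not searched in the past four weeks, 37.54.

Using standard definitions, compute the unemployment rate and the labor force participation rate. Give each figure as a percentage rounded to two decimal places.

Unemployment rate ≈ 4.77%; labor force participation rate ≈ 67.28%.

Employed = 2,888.08 thousand.
Unemployed = 31.88 + 112.76 = 144.64 thousand (jobless and actively searching, or on temporary layoff).
Labor force = 2,888.08 + 144.64 = 3,032.72 thousand.
Not in labor force = 161.09 + 1,089.29 + 186.84 + 37.54 = 1,474.76 thousand (those not working and not actively searching are outside the labor force — including those who want a job but have given up searching).
Civilian working-age population = 3,032.72 + 1,474.76 = 4,507.48 thousand.
Unemployment rate = 144.64 / 3,032.72 = 4.77%.
Labor force participation rate = 3,032.72 / 4,507.48 = 67.28%.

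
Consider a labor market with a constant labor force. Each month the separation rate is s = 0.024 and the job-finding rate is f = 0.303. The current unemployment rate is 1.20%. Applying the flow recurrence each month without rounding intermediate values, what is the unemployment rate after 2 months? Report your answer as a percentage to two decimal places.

With a fixed labor force, u_{t+1} = u_t + s·(1−u_t) − f·u_t = u_t·(1−s−f) + s.
Here 1−s−f = 0.673 and s = 0.024.
u_1 = 0.012000 × 0.673 + 0.024 = 0.032076.
u_2 = 0.032076 × 0.673 + 0.024 = 0.045587.

Unemployment rate after two months ≈ 4.56%.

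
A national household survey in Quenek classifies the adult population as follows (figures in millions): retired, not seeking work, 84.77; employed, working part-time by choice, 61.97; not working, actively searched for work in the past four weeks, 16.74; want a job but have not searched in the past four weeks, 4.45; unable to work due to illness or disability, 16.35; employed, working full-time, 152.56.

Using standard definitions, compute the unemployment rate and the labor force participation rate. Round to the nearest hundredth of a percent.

Unemployment rate ≈ 7.24%; labor force participation rate ≈ 68.66%.

Employed = 61.97 + 152.56 = 214.53 million.
Unemployed = 16.74 million.
Labor force = 214.53 + 16.74 = 231.27 million.
Not in labor force = 84.77 + 4.45 + 16.35 = 105.57 million (those not working and not actively searching are outside the labor force — including those who want a job but have given up searching).
Civilian working-age population = 231.27 + 105.57 = 336.84 million.
Unemployment rate = 16.74 / 231.27 = 7.24%.
Labor force participation rate = 231.27 / 336.84 = 68.66%.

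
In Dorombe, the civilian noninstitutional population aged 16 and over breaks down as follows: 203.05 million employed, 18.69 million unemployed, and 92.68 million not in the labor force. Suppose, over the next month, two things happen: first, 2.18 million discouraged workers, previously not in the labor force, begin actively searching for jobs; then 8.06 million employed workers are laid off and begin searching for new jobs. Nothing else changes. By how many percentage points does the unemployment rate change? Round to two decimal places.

The unemployment rate changes by +4.49 percentage points.

Initially, labor force = 203.05 + 18.69 = 221.74 million, so u = 18.69/221.74 = 8.43%.
After the first change, unemployed and labor force both rise by 2.18 → E = 203.05, U = 20.87, labor force = 223.92 million.
After the second change, employed falls and unemployed rises by 8.06; labor force unchanged → E = 194.99, U = 28.93, labor force = 223.92 million.
New unemployment rate = 28.93 / 223.92 = 12.92%.
Change = 12.92% − 8.43% = +4.49 percentage points.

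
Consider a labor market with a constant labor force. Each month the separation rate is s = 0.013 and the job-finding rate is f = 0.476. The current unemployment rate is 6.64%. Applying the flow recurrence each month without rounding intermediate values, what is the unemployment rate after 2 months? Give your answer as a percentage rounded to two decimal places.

Unemployment rate after two months ≈ 3.70%.

With a fixed labor force, u_{t+1} = u_t + s·(1−u_t) − f·u_t = u_t·(1−s−f) + s.
Here 1−s−f = 0.511 and s = 0.013.
u_1 = 0.066400 × 0.511 + 0.013 = 0.046930.
u_2 = 0.046930 × 0.511 + 0.013 = 0.036981.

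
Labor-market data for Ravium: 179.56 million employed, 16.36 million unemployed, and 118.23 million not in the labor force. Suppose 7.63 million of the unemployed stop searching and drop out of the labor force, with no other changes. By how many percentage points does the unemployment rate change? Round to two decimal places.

Initially, labor force = 179.56 + 16.36 = 195.92 million, so u = 16.36/195.92 = 8.35%.
After the change, unemployed and labor force both fall by 7.63 → E = 179.56, U = 8.73, labor force = 188.29 million.
New unemployment rate = 8.73 / 188.29 = 4.64%.
Change = 4.64% − 8.35% = −3.71 percentage points.

The unemployment rate changes by −3.71 percentage points.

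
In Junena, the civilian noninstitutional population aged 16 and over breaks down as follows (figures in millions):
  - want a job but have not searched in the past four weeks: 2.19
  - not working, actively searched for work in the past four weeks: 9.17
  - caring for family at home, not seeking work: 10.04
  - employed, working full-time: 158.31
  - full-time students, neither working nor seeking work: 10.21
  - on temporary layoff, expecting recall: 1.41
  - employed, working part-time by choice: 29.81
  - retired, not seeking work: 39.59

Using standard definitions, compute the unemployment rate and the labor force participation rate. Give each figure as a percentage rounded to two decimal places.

Employed = 158.31 + 29.81 = 188.12 million.
Unemployed = 9.17 + 1.41 = 10.58 million (jobless and actively searching, or on temporary layoff).
Labor force = 188.12 + 10.58 = 198.70 million.
Not in labor force = 2.19 + 10.04 + 10.21 + 39.59 = 62.03 million (those not working and not actively searching are outside the labor force — including those who want a job but have given up searching).
Civilian working-age population = 198.70 + 62.03 = 260.73 million.
Unemployment rate = 10.58 / 198.70 = 5.32%.
Labor force participation rate = 198.70 / 260.73 = 76.21%.

Unemployment rate ≈ 5.32%; labor force participation rate ≈ 76.21%.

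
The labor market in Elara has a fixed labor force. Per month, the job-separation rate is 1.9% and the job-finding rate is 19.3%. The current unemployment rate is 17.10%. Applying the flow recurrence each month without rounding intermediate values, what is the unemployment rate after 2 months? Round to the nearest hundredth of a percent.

With a fixed labor force, u_{t+1} = u_t + s·(1−u_t) − f·u_t = u_t·(1−s−f) + s.
Here 1−s−f = 0.788 and s = 0.019.
u_1 = 0.171000 × 0.788 + 0.019 = 0.153748.
u_2 = 0.153748 × 0.788 + 0.019 = 0.140153.

Unemployment rate after two months ≈ 14.02%.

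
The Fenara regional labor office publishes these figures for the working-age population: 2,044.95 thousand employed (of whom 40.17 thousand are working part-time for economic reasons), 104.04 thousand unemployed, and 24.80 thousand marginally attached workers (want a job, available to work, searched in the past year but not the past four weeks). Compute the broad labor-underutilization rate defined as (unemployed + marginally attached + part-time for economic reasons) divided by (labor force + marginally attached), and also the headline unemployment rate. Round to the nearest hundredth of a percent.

Broad underutilization rate ≈ 7.77%; headline unemployment rate ≈ 4.84%.

Labor force = 2,044.95 + 104.04 = 2,148.99 thousand.
Numerator = 104.04 + 24.80 + 40.17 = 169.01 thousand.
Denominator = 2,148.99 + 24.80 = 2,173.79 thousand.
Broad rate = 169.01 / 2,173.79 = 7.77%.
Headline unemployment rate = 104.04 / 2,148.99 = 4.84%.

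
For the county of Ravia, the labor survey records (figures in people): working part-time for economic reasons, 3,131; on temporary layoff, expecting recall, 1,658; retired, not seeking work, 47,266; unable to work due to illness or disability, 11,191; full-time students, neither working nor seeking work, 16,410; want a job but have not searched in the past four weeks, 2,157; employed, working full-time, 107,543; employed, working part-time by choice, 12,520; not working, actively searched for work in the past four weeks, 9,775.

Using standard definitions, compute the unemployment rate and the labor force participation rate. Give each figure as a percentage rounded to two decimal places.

Unemployment rate ≈ 8.49%; labor force participation rate ≈ 63.61%.

Employed = 3,131 + 107,543 + 12,520 = 123,194 (anyone who worked, including part-time for economic reasons, counts as employed).
Unemployed = 1,658 + 9,775 = 11,433 (jobless and actively searching, or on temporary layoff).
Labor force = 123,194 + 11,433 = 134,627.
Not in labor force = 47,266 + 11,191 + 16,410 + 2,157 = 77,024 (those not working and not actively searching are outside the labor force — including those who want a job but have given up searching).
Civilian working-age population = 134,627 + 77,024 = 211,651.
Unemployment rate = 11,433 / 134,627 = 8.49%.
Labor force participation rate = 134,627 / 211,651 = 63.61%.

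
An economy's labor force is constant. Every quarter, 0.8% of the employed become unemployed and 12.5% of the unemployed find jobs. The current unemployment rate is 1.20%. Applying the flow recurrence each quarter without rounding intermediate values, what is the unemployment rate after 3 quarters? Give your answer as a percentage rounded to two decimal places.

Unemployment rate after three quarters ≈ 2.88%.

With a fixed labor force, u_{t+1} = u_t + s·(1−u_t) − f·u_t = u_t·(1−s−f) + s.
Here 1−s−f = 0.867 and s = 0.008.
u_1 = 0.012000 × 0.867 + 0.008 = 0.018404.
u_2 = 0.018404 × 0.867 + 0.008 = 0.023956.
u_3 = 0.023956 × 0.867 + 0.008 = 0.028770.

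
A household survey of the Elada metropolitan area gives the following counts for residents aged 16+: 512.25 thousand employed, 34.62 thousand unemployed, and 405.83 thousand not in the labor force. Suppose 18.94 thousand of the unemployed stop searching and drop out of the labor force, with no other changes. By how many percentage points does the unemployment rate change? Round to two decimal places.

The unemployment rate changes by −3.36 percentage points.

Initially, labor force = 512.25 + 34.62 = 546.87 thousand, so u = 34.62/546.87 = 6.33%.
After the change, unemployed and labor force both fall by 18.94 → E = 512.25, U = 15.68, labor force = 527.93 thousand.
New unemployment rate = 15.68 / 527.93 = 2.97%.
Change = 2.97% − 6.33% = −3.36 percentage points.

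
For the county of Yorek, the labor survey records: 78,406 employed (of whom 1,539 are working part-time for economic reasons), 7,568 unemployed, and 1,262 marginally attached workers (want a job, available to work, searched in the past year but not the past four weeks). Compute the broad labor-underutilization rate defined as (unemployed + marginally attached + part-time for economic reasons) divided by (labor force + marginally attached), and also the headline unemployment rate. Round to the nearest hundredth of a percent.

Labor force = 78,406 + 7,568 = 85,974.
Numerator = 7,568 + 1,262 + 1,539 = 10,369.
Denominator = 85,974 + 1,262 = 87,236.
Broad rate = 10,369 / 87,236 = 11.89%.
Headline unemployment rate = 7,568 / 85,974 = 8.80%.

Broad underutilization rate ≈ 11.89%; headline unemployment rate ≈ 8.80%.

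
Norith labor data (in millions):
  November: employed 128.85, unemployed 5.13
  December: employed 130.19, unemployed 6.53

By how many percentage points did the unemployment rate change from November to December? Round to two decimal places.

November: labor force = 128.85 + 5.13 = 133.98; u = 5.13/133.98 = 3.83%.
December: labor force = 130.19 + 6.53 = 136.72; u = 6.53/136.72 = 4.78%.
Change = 4.78% − 3.83% = +0.95 pp.

The unemployment rate changed by +0.95 percentage points.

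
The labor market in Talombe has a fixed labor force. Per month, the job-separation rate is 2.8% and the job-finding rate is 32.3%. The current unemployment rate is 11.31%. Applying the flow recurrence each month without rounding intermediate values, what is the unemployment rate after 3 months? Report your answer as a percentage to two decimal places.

Unemployment rate after three months ≈ 8.89%.

With a fixed labor force, u_{t+1} = u_t + s·(1−u_t) − f·u_t = u_t·(1−s−f) + s.
Here 1−s−f = 0.649 and s = 0.028.
u_1 = 0.113100 × 0.649 + 0.028 = 0.101402.
u_2 = 0.101402 × 0.649 + 0.028 = 0.093810.
u_3 = 0.093810 × 0.649 + 0.028 = 0.088883.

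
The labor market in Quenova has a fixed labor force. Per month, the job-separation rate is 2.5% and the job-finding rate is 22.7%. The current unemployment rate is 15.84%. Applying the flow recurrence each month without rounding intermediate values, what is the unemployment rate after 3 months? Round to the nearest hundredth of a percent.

Unemployment rate after three months ≈ 12.40%.

With a fixed labor force, u_{t+1} = u_t + s·(1−u_t) − f·u_t = u_t·(1−s−f) + s.
Here 1−s−f = 0.748 and s = 0.025.
u_1 = 0.158400 × 0.748 + 0.025 = 0.143483.
u_2 = 0.143483 × 0.748 + 0.025 = 0.132325.
u_3 = 0.132325 × 0.748 + 0.025 = 0.123979.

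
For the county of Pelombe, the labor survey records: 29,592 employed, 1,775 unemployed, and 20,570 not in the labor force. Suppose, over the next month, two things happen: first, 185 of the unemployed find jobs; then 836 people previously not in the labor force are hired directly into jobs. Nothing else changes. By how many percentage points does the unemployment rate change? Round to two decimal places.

Initially, labor force = 29,592 + 1,775 = 31,367, so u = 1,775/31,367 = 5.66%.
After the first change, unemployed falls and employed rises by 185; labor force unchanged → E = 29,777, U = 1,590, labor force = 31,367.
After the second change, employed and labor force both rise by 836; unemployed unchanged → E = 30,613, U = 1,590, labor force = 32,203.
New unemployment rate = 1,590 / 32,203 = 4.94%.
Change = 4.94% − 5.66% = −0.72 percentage points.

The unemployment rate changes by −0.72 percentage points.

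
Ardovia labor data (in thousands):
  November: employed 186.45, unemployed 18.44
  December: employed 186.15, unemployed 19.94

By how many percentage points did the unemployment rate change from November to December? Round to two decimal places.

November: labor force = 186.45 + 18.44 = 204.89; u = 18.44/204.89 = 9.00%.
December: labor force = 186.15 + 19.94 = 206.09; u = 19.94/206.09 = 9.68%.
Change = 9.68% − 9.00% = +0.68 pp.

The unemployment rate changed by +0.68 percentage points.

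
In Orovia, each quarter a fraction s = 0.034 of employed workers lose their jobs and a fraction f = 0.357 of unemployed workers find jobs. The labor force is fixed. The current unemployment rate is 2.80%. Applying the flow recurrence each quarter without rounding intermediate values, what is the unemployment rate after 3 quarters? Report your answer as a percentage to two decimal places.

Unemployment rate after three quarters ≈ 7.36%.

With a fixed labor force, u_{t+1} = u_t + s·(1−u_t) − f·u_t = u_t·(1−s−f) + s.
Here 1−s−f = 0.609 and s = 0.034.
u_1 = 0.028000 × 0.609 + 0.034 = 0.051052.
u_2 = 0.051052 × 0.609 + 0.034 = 0.065091.
u_3 = 0.065091 × 0.609 + 0.034 = 0.073640.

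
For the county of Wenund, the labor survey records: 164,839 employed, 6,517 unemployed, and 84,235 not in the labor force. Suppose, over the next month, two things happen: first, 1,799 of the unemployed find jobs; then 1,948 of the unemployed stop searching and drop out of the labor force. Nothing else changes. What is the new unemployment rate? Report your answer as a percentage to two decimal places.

Initially, labor force = 164,839 + 6,517 = 171,356, so u = 6,517/171,356 = 3.80%.
After the first change, unemployed falls and employed rises by 1,799; labor force unchanged → E = 166,638, U = 4,718, labor force = 171,356.
After the second change, unemployed and labor force both fall by 1,948 → E = 166,638, U = 2,770, labor force = 169,408.
New unemployment rate = 2,770 / 169,408 = 1.64%.

New unemployment rate ≈ 1.64%.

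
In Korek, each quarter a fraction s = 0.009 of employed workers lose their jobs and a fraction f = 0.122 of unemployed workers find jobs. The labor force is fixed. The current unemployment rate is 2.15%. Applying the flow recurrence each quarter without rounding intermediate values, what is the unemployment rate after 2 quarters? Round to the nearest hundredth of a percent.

With a fixed labor force, u_{t+1} = u_t + s·(1−u_t) − f·u_t = u_t·(1−s−f) + s.
Here 1−s−f = 0.869 and s = 0.009.
u_1 = 0.021500 × 0.869 + 0.009 = 0.027683.
u_2 = 0.027683 × 0.869 + 0.009 = 0.033057.

Unemployment rate after two quarters ≈ 3.31%.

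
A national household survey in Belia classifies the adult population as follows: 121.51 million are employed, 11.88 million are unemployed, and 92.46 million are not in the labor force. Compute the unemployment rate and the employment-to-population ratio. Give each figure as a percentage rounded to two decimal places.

Unemployment rate ≈ 8.91%; employment-population ratio ≈ 53.80%.

Labor force = employed + unemployed = 121.51 + 11.88 = 133.39 million.
Working-age population = 133.39 + 92.46 = 225.85 million.
Unemployment rate = 11.88 / 133.39 = 8.91%.
Employment-population ratio = 121.51 / 225.85 = 53.80%.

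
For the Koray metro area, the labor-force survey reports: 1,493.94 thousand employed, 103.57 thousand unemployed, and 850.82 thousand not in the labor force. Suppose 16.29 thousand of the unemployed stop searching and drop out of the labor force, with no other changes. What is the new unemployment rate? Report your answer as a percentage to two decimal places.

Initially, labor force = 1,493.94 + 103.57 = 1,597.51 thousand, so u = 103.57/1,597.51 = 6.48%.
After the change, unemployed and labor force both fall by 16.29 → E = 1,493.94, U = 87.28, labor force = 1,581.22 thousand.
New unemployment rate = 87.28 / 1,581.22 = 5.52%.

New unemployment rate ≈ 5.52%.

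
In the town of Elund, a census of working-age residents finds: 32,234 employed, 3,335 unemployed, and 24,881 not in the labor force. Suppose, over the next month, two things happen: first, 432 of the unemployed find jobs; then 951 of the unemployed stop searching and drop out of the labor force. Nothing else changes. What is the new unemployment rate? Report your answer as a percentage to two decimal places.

New unemployment rate ≈ 5.64%.

Initially, labor force = 32,234 + 3,335 = 35,569, so u = 3,335/35,569 = 9.38%.
After the first change, unemployed falls and employed rises by 432; labor force unchanged → E = 32,666, U = 2,903, labor force = 35,569.
After the second change, unemployed and labor force both fall by 951 → E = 32,666, U = 1,952, labor force = 34,618.
New unemployment rate = 1,952 / 34,618 = 5.64%.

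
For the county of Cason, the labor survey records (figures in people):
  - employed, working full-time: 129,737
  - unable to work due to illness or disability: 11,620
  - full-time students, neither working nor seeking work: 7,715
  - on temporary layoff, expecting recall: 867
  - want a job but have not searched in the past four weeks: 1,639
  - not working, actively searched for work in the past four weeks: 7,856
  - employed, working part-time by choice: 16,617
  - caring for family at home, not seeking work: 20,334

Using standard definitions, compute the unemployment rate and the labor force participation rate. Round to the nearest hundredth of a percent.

Unemployment rate ≈ 5.62%; labor force participation rate ≈ 78.97%.

Employed = 129,737 + 16,617 = 146,354.
Unemployed = 867 + 7,856 = 8,723 (jobless and actively searching, or on temporary layoff).
Labor force = 146,354 + 8,723 = 155,077.
Not in labor force = 11,620 + 7,715 + 1,639 + 20,334 = 41,308 (those not working and not actively searching are outside the labor force — including those who want a job but have given up searching).
Civilian working-age population = 155,077 + 41,308 = 196,385.
Unemployment rate = 8,723 / 155,077 = 5.62%.
Labor force participation rate = 155,077 / 196,385 = 78.97%.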